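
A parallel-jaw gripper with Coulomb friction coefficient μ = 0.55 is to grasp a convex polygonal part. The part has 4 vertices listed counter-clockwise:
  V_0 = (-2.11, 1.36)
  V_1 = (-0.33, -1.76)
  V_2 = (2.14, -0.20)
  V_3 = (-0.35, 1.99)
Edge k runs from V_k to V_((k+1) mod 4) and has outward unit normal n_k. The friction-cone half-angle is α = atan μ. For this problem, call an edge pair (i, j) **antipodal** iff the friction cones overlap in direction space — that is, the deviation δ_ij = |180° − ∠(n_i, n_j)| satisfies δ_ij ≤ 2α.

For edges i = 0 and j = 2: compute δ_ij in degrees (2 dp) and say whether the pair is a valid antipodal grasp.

δ = 18.96°, valid

α = atan 0.55 = 28.81°;  2α = 57.62°
edge 0: e_0 = (+1.78, -3.12);  n_0 = (-0.8686, -0.4955)
edge 2: e_2 = (-2.49, +2.19);  n_2 = (+0.6604, +0.7509)
∠(n_0, n_2) = 161.04°
δ = |180° − 161.04°| = 18.96°
18.96° ≤ 2α = 57.62°  →  valid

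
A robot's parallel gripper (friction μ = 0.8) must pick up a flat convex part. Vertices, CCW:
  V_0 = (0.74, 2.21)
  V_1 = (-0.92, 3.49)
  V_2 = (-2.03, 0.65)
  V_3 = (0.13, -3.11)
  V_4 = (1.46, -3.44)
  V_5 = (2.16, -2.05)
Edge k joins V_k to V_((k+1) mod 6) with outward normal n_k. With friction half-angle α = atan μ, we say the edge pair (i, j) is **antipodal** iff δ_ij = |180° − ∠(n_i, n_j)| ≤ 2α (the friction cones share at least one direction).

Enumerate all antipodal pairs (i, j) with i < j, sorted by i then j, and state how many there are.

α = atan 0.8 = 38.66°;  2α = 77.32°
n_0 = (+0.6106, +0.7919)
n_1 = (-0.9314, +0.3640)
n_2 = (-0.8671, -0.4981)
n_3 = (-0.2408, -0.9706)
n_4 = (+0.8931, -0.4498)
n_5 = (+0.9487, +0.3162)
  (0,1): δ = 73.71°  ✓
  (0,2): δ = 22.49°  ✓
  (0,3): δ = 23.70°  ✓
  (0,4): δ = 100.91°  ·
  (0,5): δ = 146.07°  ·
  (1,2): δ = 128.78°  ·
  (1,3): δ = 82.59°  ·
  (1,4): δ = 5.38°  ✓
  (1,5): δ = 39.78°  ✓
  (2,3): δ = 133.81°  ·
  (2,4): δ = 56.61°  ✓
  (2,5): δ = 11.44°  ✓
  (3,4): δ = 102.79°  ·
  (3,5): δ = 57.63°  ✓
  (4,5): δ = 134.84°  ·
antipodal pairs: 8

count = 8; pairs: (0,1), (0,2), (0,3), (1,4), (1,5), (2,4), (2,5), (3,5)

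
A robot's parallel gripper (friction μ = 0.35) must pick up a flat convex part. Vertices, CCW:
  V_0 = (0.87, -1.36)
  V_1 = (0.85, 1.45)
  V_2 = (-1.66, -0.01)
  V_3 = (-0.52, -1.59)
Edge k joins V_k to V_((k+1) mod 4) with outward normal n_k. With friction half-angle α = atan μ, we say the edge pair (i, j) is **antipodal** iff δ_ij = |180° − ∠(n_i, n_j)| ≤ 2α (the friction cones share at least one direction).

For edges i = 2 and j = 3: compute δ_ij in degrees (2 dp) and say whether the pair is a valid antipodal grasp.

α = atan 0.35 = 19.29°;  2α = 38.58°
edge 2: e_2 = (+1.14, -1.58);  n_2 = (-0.8109, -0.5851)
edge 3: e_3 = (+1.39, +0.23);  n_3 = (+0.1632, -0.9866)
∠(n_2, n_3) = 63.58°
δ = |180° − 63.58°| = 116.42°
116.42° > 2α = 38.58°  →  invalid

δ = 116.42°, invalid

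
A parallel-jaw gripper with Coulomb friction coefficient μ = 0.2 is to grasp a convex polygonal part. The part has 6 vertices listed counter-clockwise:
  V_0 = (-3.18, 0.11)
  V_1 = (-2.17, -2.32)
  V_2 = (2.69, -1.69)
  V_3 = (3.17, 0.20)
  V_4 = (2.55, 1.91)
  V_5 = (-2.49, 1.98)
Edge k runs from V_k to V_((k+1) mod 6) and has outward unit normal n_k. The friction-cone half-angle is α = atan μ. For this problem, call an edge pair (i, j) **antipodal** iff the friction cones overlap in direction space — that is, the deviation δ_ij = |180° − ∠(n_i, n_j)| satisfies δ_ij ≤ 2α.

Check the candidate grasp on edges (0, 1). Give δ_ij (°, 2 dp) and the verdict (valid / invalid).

α = atan 0.2 = 11.31°;  2α = 22.62°
edge 0: e_0 = (+1.01, -2.43);  n_0 = (-0.9234, -0.3838)
edge 1: e_1 = (+4.86, +0.63);  n_1 = (+0.1286, -0.9917)
∠(n_0, n_1) = 74.82°
δ = |180° − 74.82°| = 105.18°
105.18° > 2α = 22.62°  →  invalid

δ = 105.18°, invalid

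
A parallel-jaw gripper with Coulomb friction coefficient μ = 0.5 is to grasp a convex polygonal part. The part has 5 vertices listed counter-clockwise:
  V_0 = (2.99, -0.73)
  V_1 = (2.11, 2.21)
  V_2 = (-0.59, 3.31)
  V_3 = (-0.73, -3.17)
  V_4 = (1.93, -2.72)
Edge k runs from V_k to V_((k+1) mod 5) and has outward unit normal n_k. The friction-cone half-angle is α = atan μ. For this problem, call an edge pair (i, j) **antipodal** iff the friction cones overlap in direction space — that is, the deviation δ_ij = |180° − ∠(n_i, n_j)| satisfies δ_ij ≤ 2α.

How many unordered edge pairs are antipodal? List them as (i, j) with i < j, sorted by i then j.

count = 3; pairs: (0,2), (1,3), (2,4)

α = atan 0.5 = 26.57°;  2α = 53.13°
n_0 = (+0.9580, +0.2867)
n_1 = (+0.3773, +0.9261)
n_2 = (-0.9998, +0.0216)
n_3 = (+0.1668, -0.9860)
n_4 = (+0.8826, -0.4701)
  (0,1): δ = 128.83°  ·
  (0,2): δ = 17.90°  ✓
  (0,3): δ = 82.94°  ·
  (0,4): δ = 135.29°  ·
  (1,2): δ = 69.07°  ·
  (1,3): δ = 31.77°  ✓
  (1,4): δ = 84.12°  ·
  (2,3): δ = 79.16°  ·
  (2,4): δ = 26.80°  ✓
  (3,4): δ = 127.64°  ·
antipodal pairs: 3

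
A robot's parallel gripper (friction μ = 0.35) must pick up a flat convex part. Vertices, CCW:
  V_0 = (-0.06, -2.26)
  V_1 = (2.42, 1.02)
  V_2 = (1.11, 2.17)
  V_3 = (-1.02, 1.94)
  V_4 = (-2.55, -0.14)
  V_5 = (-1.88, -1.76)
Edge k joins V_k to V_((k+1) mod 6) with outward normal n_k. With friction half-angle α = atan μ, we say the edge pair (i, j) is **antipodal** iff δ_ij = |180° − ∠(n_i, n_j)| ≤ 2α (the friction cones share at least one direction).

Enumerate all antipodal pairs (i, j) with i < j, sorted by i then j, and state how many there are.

α = atan 0.35 = 19.29°;  2α = 38.58°
n_0 = (+0.7977, -0.6031)
n_1 = (+0.6597, +0.7515)
n_2 = (-0.1074, +0.9942)
n_3 = (-0.8055, +0.5925)
n_4 = (-0.9241, -0.3822)
n_5 = (-0.2649, -0.9643)
  (0,1): δ = 94.19°  ·
  (0,2): δ = 46.74°  ·
  (0,3): δ = 0.76°  ✓
  (0,4): δ = 59.56°  ·
  (0,5): δ = 111.73°  ·
  (1,2): δ = 132.56°  ·
  (1,3): δ = 85.06°  ·
  (1,4): δ = 26.25°  ✓
  (1,5): δ = 25.92°  ✓
  (2,3): δ = 132.50°  ·
  (2,4): δ = 73.69°  ·
  (2,5): δ = 21.52°  ✓
  (3,4): δ = 121.19°  ·
  (3,5): δ = 69.02°  ·
  (4,5): δ = 127.83°  ·
antipodal pairs: 4

count = 4; pairs: (0,3), (1,4), (1,5), (2,5)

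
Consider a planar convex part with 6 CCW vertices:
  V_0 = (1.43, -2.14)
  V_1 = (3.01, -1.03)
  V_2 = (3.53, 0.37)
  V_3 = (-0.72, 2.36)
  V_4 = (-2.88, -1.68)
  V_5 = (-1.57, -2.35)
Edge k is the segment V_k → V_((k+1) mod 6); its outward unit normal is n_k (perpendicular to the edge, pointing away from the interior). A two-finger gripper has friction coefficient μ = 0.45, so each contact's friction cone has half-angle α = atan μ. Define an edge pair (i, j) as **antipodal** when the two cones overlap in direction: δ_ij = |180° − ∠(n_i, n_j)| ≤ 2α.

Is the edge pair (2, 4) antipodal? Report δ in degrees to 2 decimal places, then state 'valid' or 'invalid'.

α = atan 0.45 = 24.23°;  2α = 48.46°
edge 2: e_2 = (-4.25, +1.99);  n_2 = (+0.4241, +0.9056)
edge 4: e_4 = (+1.31, -0.67);  n_4 = (-0.4554, -0.8903)
∠(n_2, n_4) = 178.00°
δ = |180° − 178.00°| = 2.00°
2.00° ≤ 2α = 48.46°  →  valid

δ = 2.00°, valid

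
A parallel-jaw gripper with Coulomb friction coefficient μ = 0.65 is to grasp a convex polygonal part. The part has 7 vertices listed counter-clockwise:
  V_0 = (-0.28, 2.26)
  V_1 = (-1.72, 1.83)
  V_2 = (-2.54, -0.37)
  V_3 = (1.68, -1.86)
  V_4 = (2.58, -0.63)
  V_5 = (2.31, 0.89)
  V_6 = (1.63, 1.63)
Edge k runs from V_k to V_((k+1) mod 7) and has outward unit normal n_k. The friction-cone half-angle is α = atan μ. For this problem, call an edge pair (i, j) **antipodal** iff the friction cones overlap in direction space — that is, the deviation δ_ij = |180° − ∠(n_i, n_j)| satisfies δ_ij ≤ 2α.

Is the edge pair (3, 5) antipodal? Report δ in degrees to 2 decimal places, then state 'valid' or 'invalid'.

α = atan 0.65 = 33.02°;  2α = 66.05°
edge 3: e_3 = (+0.90, +1.23);  n_3 = (+0.8070, -0.5905)
edge 5: e_5 = (-0.68, +0.74);  n_5 = (+0.7363, +0.6766)
∠(n_3, n_5) = 78.77°
δ = |180° − 78.77°| = 101.23°
101.23° > 2α = 66.05°  →  invalid

δ = 101.23°, invalid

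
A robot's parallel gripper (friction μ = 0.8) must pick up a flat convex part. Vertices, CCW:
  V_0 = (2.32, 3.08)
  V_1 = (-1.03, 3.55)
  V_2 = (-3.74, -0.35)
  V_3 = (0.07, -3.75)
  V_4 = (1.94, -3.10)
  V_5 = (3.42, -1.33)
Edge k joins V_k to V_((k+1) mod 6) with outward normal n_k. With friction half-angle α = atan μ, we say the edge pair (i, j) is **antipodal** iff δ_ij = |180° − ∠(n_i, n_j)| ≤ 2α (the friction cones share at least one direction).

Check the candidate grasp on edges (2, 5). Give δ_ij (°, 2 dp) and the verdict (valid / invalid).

δ = 34.25°, valid

α = atan 0.8 = 38.66°;  2α = 77.32°
edge 2: e_2 = (+3.81, -3.40);  n_2 = (-0.6658, -0.7461)
edge 5: e_5 = (-1.10, +4.41);  n_5 = (+0.9703, +0.2420)
∠(n_2, n_5) = 145.75°
δ = |180° − 145.75°| = 34.25°
34.25° ≤ 2α = 77.32°  →  valid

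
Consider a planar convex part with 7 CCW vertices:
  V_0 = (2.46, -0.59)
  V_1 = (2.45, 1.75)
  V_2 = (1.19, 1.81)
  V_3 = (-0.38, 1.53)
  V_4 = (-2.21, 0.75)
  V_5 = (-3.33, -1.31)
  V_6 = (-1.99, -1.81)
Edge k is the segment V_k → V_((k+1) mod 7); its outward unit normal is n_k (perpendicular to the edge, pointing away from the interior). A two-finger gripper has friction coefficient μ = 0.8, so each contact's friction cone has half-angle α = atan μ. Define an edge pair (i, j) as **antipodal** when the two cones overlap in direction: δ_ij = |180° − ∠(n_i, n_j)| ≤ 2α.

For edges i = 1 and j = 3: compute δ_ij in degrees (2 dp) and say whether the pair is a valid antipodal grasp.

α = atan 0.8 = 38.66°;  2α = 77.32°
edge 1: e_1 = (-1.26, +0.06);  n_1 = (+0.0476, +0.9989)
edge 3: e_3 = (-1.83, -0.78);  n_3 = (-0.3921, +0.9199)
∠(n_1, n_3) = 25.81°
δ = |180° − 25.81°| = 154.19°
154.19° > 2α = 77.32°  →  invalid

δ = 154.19°, invalid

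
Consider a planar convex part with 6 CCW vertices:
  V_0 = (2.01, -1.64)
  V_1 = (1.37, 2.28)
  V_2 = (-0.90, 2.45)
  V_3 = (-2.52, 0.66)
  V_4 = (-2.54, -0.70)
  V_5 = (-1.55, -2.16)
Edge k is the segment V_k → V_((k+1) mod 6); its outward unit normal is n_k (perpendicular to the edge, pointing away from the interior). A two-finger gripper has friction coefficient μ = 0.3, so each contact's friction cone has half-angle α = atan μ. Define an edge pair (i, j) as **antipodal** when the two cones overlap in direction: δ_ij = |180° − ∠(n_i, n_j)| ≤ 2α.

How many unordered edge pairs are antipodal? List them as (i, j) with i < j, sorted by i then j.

α = atan 0.3 = 16.70°;  2α = 33.40°
n_0 = (+0.9869, +0.1611)
n_1 = (+0.0747, +0.9972)
n_2 = (-0.7414, +0.6710)
n_3 = (-0.9999, +0.0147)
n_4 = (-0.8277, -0.5612)
n_5 = (+0.1445, -0.9895)
  (0,1): δ = 103.56°  ·
  (0,2): δ = 51.42°  ·
  (0,3): δ = 10.12°  ✓
  (0,4): δ = 24.87°  ✓
  (0,5): δ = 89.04°  ·
  (1,2): δ = 127.86°  ·
  (1,3): δ = 86.56°  ·
  (1,4): δ = 51.58°  ·
  (1,5): δ = 12.59°  ✓
  (2,3): δ = 138.70°  ·
  (2,4): δ = 103.71°  ·
  (2,5): δ = 39.54°  ·
  (3,4): δ = 145.02°  ·
  (3,5): δ = 80.85°  ·
  (4,5): δ = 115.83°  ·
antipodal pairs: 3

count = 3; pairs: (0,3), (0,4), (1,5)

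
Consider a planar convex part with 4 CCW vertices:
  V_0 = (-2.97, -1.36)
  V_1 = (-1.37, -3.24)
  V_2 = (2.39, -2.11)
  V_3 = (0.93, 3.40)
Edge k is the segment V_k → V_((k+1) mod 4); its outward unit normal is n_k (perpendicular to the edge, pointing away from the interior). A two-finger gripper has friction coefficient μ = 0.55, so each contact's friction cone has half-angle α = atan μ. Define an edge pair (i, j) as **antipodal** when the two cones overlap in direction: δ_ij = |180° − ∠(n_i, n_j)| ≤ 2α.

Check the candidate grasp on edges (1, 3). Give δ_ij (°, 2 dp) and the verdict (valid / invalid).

δ = 33.94°, valid

α = atan 0.55 = 28.81°;  2α = 57.62°
edge 1: e_1 = (+3.76, +1.13);  n_1 = (+0.2878, -0.9577)
edge 3: e_3 = (-3.90, -4.76);  n_3 = (-0.7735, +0.6338)
∠(n_1, n_3) = 146.06°
δ = |180° − 146.06°| = 33.94°
33.94° ≤ 2α = 57.62°  →  valid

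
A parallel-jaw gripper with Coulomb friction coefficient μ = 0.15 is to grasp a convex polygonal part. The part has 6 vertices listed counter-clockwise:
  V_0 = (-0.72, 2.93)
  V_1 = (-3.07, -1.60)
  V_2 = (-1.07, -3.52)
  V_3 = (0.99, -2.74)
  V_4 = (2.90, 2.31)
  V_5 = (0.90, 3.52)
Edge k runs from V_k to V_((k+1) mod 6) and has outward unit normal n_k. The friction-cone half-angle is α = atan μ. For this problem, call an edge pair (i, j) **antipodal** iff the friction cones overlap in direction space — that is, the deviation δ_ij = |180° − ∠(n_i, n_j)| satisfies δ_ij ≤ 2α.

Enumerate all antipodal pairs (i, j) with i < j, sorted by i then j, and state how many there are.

α = atan 0.15 = 8.53°;  2α = 17.06°
n_0 = (-0.8877, +0.4605)
n_1 = (-0.6925, -0.7214)
n_2 = (+0.3541, -0.9352)
n_3 = (+0.9353, -0.3538)
n_4 = (+0.5176, +0.8556)
n_5 = (-0.3422, +0.9396)
  (0,1): δ = 106.41°  ·
  (0,2): δ = 41.84°  ·
  (0,3): δ = 6.70°  ✓
  (0,4): δ = 86.24°  ·
  (0,5): δ = 137.43°  ·
  (1,2): δ = 115.43°  ·
  (1,3): δ = 66.89°  ·
  (1,4): δ = 12.66°  ✓
  (1,5): δ = 63.84°  ·
  (2,3): δ = 131.46°  ·
  (2,4): δ = 51.91°  ·
  (2,5): δ = 0.73°  ✓
  (3,4): δ = 100.46°  ·
  (3,5): δ = 49.27°  ·
  (4,5): δ = 128.81°  ·
antipodal pairs: 3

count = 3; pairs: (0,3), (1,4), (2,5)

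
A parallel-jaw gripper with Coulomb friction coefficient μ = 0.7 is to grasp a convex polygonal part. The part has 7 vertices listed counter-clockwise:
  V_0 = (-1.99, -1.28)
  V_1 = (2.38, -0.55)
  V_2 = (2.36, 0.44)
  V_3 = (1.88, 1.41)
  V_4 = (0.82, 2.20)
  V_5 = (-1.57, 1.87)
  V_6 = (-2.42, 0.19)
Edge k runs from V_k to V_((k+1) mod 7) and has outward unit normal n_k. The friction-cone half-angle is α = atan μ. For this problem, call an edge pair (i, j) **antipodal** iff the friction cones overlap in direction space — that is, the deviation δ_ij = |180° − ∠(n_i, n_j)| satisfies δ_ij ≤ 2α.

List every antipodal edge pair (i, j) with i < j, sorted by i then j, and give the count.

count = 8; pairs: (0,3), (0,4), (0,5), (1,5), (1,6), (2,5), (2,6), (3,6)

α = atan 0.7 = 34.99°;  2α = 69.98°
n_0 = (+0.1648, -0.9863)
n_1 = (+0.9998, +0.0202)
n_2 = (+0.8963, +0.4435)
n_3 = (+0.5976, +0.8018)
n_4 = (-0.1368, +0.9906)
n_5 = (-0.8923, +0.4515)
n_6 = (-0.9598, -0.2808)
  (0,1): δ = 98.33°  ·
  (0,2): δ = 73.16°  ·
  (0,3): δ = 46.18°  ✓
  (0,4): δ = 1.62°  ✓
  (0,5): δ = 53.68°  ✓
  (0,6): δ = 96.82°  ·
  (1,2): δ = 154.83°  ·
  (1,3): δ = 127.85°  ·
  (1,4): δ = 83.30°  ·
  (1,5): δ = 27.99°  ✓
  (1,6): δ = 15.15°  ✓
  (2,3): δ = 153.02°  ·
  (2,4): δ = 108.47°  ·
  (2,5): δ = 53.17°  ✓
  (2,6): δ = 10.02°  ✓
  (3,4): δ = 135.44°  ·
  (3,5): δ = 80.14°  ·
  (3,6): δ = 37.00°  ✓
  (4,5): δ = 124.70°  ·
  (4,6): δ = 81.56°  ·
  (5,6): δ = 136.86°  ·
antipodal pairs: 8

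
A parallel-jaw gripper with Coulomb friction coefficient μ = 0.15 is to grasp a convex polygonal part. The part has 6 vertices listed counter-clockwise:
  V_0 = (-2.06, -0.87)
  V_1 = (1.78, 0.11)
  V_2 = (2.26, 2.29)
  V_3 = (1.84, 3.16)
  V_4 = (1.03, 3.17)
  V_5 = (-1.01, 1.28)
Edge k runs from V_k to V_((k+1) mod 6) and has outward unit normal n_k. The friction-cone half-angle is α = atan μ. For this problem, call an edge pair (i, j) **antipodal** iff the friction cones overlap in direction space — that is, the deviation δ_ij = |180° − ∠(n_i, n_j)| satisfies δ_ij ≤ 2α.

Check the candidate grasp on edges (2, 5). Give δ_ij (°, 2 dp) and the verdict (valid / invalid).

δ = 51.80°, invalid

α = atan 0.15 = 8.53°;  2α = 17.06°
edge 2: e_2 = (-0.42, +0.87);  n_2 = (+0.9006, +0.4347)
edge 5: e_5 = (-1.05, -2.15);  n_5 = (-0.8986, +0.4388)
∠(n_2, n_5) = 128.20°
δ = |180° − 128.20°| = 51.80°
51.80° > 2α = 17.06°  →  invalid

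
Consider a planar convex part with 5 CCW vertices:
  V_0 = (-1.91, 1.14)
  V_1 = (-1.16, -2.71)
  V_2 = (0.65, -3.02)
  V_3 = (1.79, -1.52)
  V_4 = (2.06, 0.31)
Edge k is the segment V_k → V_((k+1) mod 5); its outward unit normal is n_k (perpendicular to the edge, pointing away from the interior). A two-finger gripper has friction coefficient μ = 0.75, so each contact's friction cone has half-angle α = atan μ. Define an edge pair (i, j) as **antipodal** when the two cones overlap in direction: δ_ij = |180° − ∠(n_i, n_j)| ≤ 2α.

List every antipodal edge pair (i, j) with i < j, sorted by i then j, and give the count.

α = atan 0.75 = 36.87°;  2α = 73.74°
n_0 = (-0.9815, -0.1912)
n_1 = (-0.1688, -0.9856)
n_2 = (+0.7962, -0.6051)
n_3 = (+0.9893, -0.1460)
n_4 = (+0.2046, +0.9788)
  (0,1): δ = 110.74°  ·
  (0,2): δ = 48.26°  ✓
  (0,3): δ = 19.42°  ✓
  (0,4): δ = 67.17°  ✓
  (1,2): δ = 117.52°  ·
  (1,3): δ = 88.67°  ·
  (1,4): δ = 2.09°  ✓
  (2,3): δ = 151.16°  ·
  (2,4): δ = 64.57°  ✓
  (3,4): δ = 93.42°  ·
antipodal pairs: 5

count = 5; pairs: (0,2), (0,3), (0,4), (1,4), (2,4)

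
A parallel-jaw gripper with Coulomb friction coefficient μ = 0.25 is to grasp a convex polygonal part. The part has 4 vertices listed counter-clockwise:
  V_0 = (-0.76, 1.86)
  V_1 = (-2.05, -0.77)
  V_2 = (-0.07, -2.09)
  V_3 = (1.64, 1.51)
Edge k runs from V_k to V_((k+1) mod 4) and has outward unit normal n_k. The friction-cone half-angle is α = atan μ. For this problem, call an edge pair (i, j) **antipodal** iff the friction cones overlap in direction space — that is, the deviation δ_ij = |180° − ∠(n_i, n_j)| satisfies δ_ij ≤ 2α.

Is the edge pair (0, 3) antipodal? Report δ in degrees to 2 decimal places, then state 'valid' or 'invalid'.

δ = 107.83°, invalid

α = atan 0.25 = 14.04°;  2α = 28.07°
edge 0: e_0 = (-1.29, -2.63);  n_0 = (-0.8978, +0.4404)
edge 3: e_3 = (-2.40, +0.35);  n_3 = (+0.1443, +0.9895)
∠(n_0, n_3) = 72.17°
δ = |180° − 72.17°| = 107.83°
107.83° > 2α = 28.07°  →  invalid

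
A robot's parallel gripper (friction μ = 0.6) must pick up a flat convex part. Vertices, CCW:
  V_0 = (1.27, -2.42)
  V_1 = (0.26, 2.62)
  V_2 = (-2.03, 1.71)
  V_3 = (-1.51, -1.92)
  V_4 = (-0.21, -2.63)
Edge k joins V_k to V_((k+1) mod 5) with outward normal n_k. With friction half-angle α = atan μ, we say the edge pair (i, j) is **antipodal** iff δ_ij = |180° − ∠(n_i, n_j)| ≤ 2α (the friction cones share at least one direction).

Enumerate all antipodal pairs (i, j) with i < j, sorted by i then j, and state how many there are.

α = atan 0.6 = 30.96°;  2α = 61.93°
n_0 = (+0.9805, +0.1965)
n_1 = (-0.3693, +0.9293)
n_2 = (-0.9899, -0.1418)
n_3 = (-0.4793, -0.8776)
n_4 = (+0.1405, -0.9901)
  (0,1): δ = 79.66°  ·
  (0,2): δ = 3.18°  ✓
  (0,3): δ = 50.03°  ✓
  (0,4): δ = 86.74°  ·
  (1,2): δ = 103.52°  ·
  (1,3): δ = 50.31°  ✓
  (1,4): δ = 13.60°  ✓
  (2,3): δ = 126.79°  ·
  (2,4): δ = 90.08°  ·
  (3,4): δ = 143.28°  ·
antipodal pairs: 4

count = 4; pairs: (0,2), (0,3), (1,3), (1,4)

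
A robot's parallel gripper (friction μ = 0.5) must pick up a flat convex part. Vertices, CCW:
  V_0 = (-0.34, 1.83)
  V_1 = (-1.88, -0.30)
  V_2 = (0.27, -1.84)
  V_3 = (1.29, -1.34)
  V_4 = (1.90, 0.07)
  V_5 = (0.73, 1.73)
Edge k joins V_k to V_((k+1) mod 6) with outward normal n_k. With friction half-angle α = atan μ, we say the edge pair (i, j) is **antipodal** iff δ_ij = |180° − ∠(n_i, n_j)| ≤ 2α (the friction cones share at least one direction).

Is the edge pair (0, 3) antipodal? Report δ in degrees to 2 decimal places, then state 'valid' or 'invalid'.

δ = 12.47°, valid

α = atan 0.5 = 26.57°;  2α = 53.13°
edge 0: e_0 = (-1.54, -2.13);  n_0 = (-0.8104, +0.5859)
edge 3: e_3 = (+0.61, +1.41);  n_3 = (+0.9178, -0.3971)
∠(n_0, n_3) = 167.53°
δ = |180° − 167.53°| = 12.47°
12.47° ≤ 2α = 53.13°  →  valid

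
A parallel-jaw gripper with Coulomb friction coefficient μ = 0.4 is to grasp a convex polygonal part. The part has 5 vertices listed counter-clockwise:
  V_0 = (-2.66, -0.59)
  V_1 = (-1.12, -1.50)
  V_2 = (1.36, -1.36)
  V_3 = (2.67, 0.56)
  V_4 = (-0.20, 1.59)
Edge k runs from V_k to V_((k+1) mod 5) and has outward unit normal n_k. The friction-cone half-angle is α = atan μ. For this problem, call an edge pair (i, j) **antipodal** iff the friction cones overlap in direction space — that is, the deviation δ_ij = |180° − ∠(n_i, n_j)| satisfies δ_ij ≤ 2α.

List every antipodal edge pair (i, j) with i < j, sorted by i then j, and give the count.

count = 4; pairs: (0,3), (1,3), (1,4), (2,4)

α = atan 0.4 = 21.80°;  2α = 43.60°
n_0 = (-0.5087, -0.8609)
n_1 = (+0.0564, -0.9984)
n_2 = (+0.8260, -0.5636)
n_3 = (+0.3378, +0.9412)
n_4 = (-0.6632, +0.7484)
  (0,1): δ = 146.19°  ·
  (0,2): δ = 93.73°  ·
  (0,3): δ = 10.84°  ✓
  (0,4): δ = 72.13°  ·
  (1,2): δ = 127.54°  ·
  (1,3): δ = 22.97°  ✓
  (1,4): δ = 38.32°  ✓
  (2,3): δ = 75.44°  ·
  (2,4): δ = 14.15°  ✓
  (3,4): δ = 118.71°  ·
antipodal pairs: 4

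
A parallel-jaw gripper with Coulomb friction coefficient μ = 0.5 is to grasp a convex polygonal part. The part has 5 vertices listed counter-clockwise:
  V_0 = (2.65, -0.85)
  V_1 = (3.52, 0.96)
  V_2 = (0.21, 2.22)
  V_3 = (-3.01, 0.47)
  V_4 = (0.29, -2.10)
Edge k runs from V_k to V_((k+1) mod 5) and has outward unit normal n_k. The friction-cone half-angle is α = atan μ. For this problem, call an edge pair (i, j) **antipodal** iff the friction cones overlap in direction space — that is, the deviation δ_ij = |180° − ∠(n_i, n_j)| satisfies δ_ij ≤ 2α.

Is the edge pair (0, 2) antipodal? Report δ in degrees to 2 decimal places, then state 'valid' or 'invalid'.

δ = 35.81°, valid

α = atan 0.5 = 26.57°;  2α = 53.13°
edge 0: e_0 = (+0.87, +1.81);  n_0 = (+0.9013, -0.4332)
edge 2: e_2 = (-3.22, -1.75);  n_2 = (-0.4775, +0.8786)
∠(n_0, n_2) = 144.19°
δ = |180° − 144.19°| = 35.81°
35.81° ≤ 2α = 53.13°  →  valid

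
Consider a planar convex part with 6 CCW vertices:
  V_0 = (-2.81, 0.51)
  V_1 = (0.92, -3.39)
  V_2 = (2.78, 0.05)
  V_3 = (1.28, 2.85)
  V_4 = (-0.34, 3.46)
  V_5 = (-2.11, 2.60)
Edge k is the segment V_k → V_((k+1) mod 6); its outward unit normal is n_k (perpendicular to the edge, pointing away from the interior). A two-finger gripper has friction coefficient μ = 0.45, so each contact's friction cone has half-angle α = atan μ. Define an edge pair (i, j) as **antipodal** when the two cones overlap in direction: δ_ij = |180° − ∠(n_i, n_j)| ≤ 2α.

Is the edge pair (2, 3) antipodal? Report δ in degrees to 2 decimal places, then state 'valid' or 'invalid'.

δ = 138.81°, invalid

α = atan 0.45 = 24.23°;  2α = 48.46°
edge 2: e_2 = (-1.50, +2.80);  n_2 = (+0.8815, +0.4722)
edge 3: e_3 = (-1.62, +0.61);  n_3 = (+0.3524, +0.9359)
∠(n_2, n_3) = 41.19°
δ = |180° − 41.19°| = 138.81°
138.81° > 2α = 48.46°  →  invalid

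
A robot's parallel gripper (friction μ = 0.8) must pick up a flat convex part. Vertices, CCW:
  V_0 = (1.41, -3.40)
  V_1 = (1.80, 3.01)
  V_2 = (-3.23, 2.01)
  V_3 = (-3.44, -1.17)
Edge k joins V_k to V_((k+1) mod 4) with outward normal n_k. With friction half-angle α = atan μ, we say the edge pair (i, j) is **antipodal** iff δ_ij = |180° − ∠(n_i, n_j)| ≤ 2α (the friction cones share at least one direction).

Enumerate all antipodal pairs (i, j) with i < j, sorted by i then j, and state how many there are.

count = 4; pairs: (0,1), (0,2), (0,3), (1,3)

α = atan 0.8 = 38.66°;  2α = 77.32°
n_0 = (+0.9982, -0.0607)
n_1 = (-0.1950, +0.9808)
n_2 = (-0.9978, +0.0659)
n_3 = (-0.4178, -0.9086)
  (0,1): δ = 75.27°  ✓
  (0,2): δ = 0.30°  ✓
  (0,3): δ = 68.79°  ✓
  (1,2): δ = 105.02°  ·
  (1,3): δ = 35.94°  ✓
  (2,3): δ = 110.91°  ·
antipodal pairs: 4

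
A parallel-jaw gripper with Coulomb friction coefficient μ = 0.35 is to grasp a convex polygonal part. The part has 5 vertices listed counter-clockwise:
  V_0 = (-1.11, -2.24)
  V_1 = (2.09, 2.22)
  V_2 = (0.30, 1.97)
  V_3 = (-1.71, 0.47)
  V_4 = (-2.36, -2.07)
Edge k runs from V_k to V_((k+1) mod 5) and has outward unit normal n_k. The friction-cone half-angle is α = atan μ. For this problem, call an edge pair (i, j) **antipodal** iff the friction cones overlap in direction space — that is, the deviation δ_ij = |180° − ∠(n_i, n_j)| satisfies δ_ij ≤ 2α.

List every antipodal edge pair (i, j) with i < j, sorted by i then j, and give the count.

α = atan 0.35 = 19.29°;  2α = 38.58°
n_0 = (+0.8125, -0.5830)
n_1 = (-0.1383, +0.9904)
n_2 = (-0.5981, +0.8014)
n_3 = (-0.9688, +0.2479)
n_4 = (-0.1348, -0.9909)
  (0,1): δ = 46.39°  ·
  (0,2): δ = 17.61°  ✓
  (0,3): δ = 21.30°  ✓
  (0,4): δ = 117.91°  ·
  (1,2): δ = 151.22°  ·
  (1,3): δ = 112.31°  ·
  (1,4): δ = 15.70°  ✓
  (2,3): δ = 141.09°  ·
  (2,4): δ = 44.48°  ·
  (3,4): δ = 83.39°  ·
antipodal pairs: 3

count = 3; pairs: (0,2), (0,3), (1,4)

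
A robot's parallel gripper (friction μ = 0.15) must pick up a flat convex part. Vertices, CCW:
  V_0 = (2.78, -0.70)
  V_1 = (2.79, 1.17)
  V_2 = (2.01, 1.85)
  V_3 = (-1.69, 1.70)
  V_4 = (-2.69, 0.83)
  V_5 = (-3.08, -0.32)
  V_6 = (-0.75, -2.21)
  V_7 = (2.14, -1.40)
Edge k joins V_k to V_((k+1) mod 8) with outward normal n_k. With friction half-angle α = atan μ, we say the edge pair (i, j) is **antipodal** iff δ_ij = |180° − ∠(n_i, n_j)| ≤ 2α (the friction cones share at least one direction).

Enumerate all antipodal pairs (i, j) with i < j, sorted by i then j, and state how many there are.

count = 3; pairs: (1,5), (2,6), (3,7)

α = atan 0.15 = 8.53°;  2α = 17.06°
n_0 = (+1.0000, -0.0053)
n_1 = (+0.6571, +0.7538)
n_2 = (-0.0405, +0.9992)
n_3 = (-0.6564, +0.7544)
n_4 = (-0.9470, +0.3212)
n_5 = (-0.6300, -0.7766)
n_6 = (+0.2699, -0.9629)
n_7 = (+0.7380, -0.6748)
  (0,1): δ = 130.78°  ·
  (0,2): δ = 87.37°  ·
  (0,3): δ = 48.67°  ·
  (0,4): δ = 18.43°  ·
  (0,5): δ = 51.26°  ·
  (0,6): δ = 105.96°  ·
  (0,7): δ = 137.87°  ·
  (1,2): δ = 136.60°  ·
  (1,3): δ = 97.89°  ·
  (1,4): δ = 67.65°  ·
  (1,5): δ = 2.03°  ✓
  (1,6): δ = 56.74°  ·
  (1,7): δ = 88.65°  ·
  (2,3): δ = 141.30°  ·
  (2,4): δ = 111.05°  ·
  (2,5): δ = 41.37°  ·
  (2,6): δ = 13.34°  ✓
  (2,7): δ = 45.24°  ·
  (3,4): δ = 149.76°  ·
  (3,5): δ = 80.07°  ·
  (3,6): δ = 25.37°  ·
  (3,7): δ = 6.54°  ✓
  (4,5): δ = 110.31°  ·
  (4,6): δ = 55.61°  ·
  (4,7): δ = 23.70°  ·
  (5,6): δ = 125.30°  ·
  (5,7): δ = 93.39°  ·
  (6,7): δ = 148.09°  ·
antipodal pairs: 3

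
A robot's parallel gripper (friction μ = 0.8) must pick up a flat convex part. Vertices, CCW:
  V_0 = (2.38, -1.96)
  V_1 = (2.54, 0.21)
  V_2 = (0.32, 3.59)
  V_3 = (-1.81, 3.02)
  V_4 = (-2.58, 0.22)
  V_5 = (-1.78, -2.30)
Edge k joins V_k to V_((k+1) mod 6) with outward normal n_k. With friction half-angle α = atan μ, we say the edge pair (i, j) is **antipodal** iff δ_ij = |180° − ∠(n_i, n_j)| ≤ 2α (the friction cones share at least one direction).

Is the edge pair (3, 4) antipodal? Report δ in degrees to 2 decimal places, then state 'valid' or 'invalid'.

δ = 147.01°, invalid

α = atan 0.8 = 38.66°;  2α = 77.32°
edge 3: e_3 = (-0.77, -2.80);  n_3 = (-0.9642, +0.2652)
edge 4: e_4 = (+0.80, -2.52);  n_4 = (-0.9531, -0.3026)
∠(n_3, n_4) = 32.99°
δ = |180° − 32.99°| = 147.01°
147.01° > 2α = 77.32°  →  invalid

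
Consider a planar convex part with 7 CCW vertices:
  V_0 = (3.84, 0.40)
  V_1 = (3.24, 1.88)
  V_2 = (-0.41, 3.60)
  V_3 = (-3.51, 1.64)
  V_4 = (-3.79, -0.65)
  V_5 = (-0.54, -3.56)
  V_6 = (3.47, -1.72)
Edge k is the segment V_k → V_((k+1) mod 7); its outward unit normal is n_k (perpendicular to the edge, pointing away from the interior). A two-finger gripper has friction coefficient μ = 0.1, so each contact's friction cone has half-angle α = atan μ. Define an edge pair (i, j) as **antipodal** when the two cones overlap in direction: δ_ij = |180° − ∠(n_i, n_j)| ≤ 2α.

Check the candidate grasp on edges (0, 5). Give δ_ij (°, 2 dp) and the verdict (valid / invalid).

δ = 92.58°, invalid

α = atan 0.1 = 5.71°;  2α = 11.42°
edge 0: e_0 = (-0.60, +1.48);  n_0 = (+0.9267, +0.3757)
edge 5: e_5 = (+4.01, +1.84);  n_5 = (+0.4170, -0.9089)
∠(n_0, n_5) = 87.42°
δ = |180° − 87.42°| = 92.58°
92.58° > 2α = 11.42°  →  invalid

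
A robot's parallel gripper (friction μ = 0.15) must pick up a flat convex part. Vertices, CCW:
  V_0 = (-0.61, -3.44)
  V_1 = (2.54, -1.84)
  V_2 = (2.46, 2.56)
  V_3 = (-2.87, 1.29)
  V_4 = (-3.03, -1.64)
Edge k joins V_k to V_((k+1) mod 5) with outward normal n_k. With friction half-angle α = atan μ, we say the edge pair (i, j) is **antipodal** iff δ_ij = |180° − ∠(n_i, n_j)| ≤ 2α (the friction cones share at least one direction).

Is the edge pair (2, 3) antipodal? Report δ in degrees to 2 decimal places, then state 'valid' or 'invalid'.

δ = 106.53°, invalid

α = atan 0.15 = 8.53°;  2α = 17.06°
edge 2: e_2 = (-5.33, -1.27);  n_2 = (-0.2318, +0.9728)
edge 3: e_3 = (-0.16, -2.93);  n_3 = (-0.9985, +0.0545)
∠(n_2, n_3) = 73.47°
δ = |180° − 73.47°| = 106.53°
106.53° > 2α = 17.06°  →  invalid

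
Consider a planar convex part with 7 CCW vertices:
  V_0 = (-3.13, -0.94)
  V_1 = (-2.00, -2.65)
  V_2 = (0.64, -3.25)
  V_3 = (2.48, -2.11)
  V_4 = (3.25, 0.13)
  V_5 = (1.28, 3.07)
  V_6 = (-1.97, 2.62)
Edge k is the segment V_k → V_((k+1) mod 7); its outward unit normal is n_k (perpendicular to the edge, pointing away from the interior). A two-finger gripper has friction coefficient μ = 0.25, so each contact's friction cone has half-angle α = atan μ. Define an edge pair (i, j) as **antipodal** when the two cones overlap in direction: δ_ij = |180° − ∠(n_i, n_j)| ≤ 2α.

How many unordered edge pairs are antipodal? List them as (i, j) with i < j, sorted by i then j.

α = atan 0.25 = 14.04°;  2α = 28.07°
n_0 = (-0.8343, -0.5513)
n_1 = (-0.2216, -0.9751)
n_2 = (+0.5267, -0.8501)
n_3 = (+0.9457, -0.3251)
n_4 = (+0.8307, +0.5567)
n_5 = (-0.1372, +0.9905)
n_6 = (-0.9508, +0.3098)
  (0,1): δ = 136.26°  ·
  (0,2): δ = 91.68°  ·
  (0,3): δ = 52.43°  ·
  (0,4): δ = 0.37°  ✓
  (0,5): δ = 64.43°  ·
  (0,6): δ = 128.49°  ·
  (1,2): δ = 135.41°  ·
  (1,3): δ = 96.17°  ·
  (1,4): δ = 43.37°  ·
  (1,5): δ = 20.69°  ✓
  (1,6): δ = 84.76°  ·
  (2,3): δ = 140.75°  ·
  (2,4): δ = 87.96°  ·
  (2,5): δ = 23.90°  ✓
  (2,6): δ = 40.17°  ·
  (3,4): δ = 127.20°  ·
  (3,5): δ = 63.15°  ·
  (3,6): δ = 0.92°  ✓
  (4,5): δ = 115.94°  ·
  (4,6): δ = 51.87°  ·
  (5,6): δ = 115.93°  ·
antipodal pairs: 4

count = 4; pairs: (0,4), (1,5), (2,5), (3,6)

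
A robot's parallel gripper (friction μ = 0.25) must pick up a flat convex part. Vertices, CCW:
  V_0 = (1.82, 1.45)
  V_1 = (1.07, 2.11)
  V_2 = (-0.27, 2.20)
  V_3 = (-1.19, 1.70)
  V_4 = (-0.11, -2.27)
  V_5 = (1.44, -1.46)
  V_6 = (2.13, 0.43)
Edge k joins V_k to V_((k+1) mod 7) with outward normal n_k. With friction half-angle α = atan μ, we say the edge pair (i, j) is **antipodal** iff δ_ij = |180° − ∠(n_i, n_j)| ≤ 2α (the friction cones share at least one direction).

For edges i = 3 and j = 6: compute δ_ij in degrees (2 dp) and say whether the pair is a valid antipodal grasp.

α = atan 0.25 = 14.04°;  2α = 28.07°
edge 3: e_3 = (+1.08, -3.97);  n_3 = (-0.9649, -0.2625)
edge 6: e_6 = (-0.31, +1.02);  n_6 = (+0.9568, +0.2908)
∠(n_3, n_6) = 178.31°
δ = |180° − 178.31°| = 1.69°
1.69° ≤ 2α = 28.07°  →  valid

δ = 1.69°, valid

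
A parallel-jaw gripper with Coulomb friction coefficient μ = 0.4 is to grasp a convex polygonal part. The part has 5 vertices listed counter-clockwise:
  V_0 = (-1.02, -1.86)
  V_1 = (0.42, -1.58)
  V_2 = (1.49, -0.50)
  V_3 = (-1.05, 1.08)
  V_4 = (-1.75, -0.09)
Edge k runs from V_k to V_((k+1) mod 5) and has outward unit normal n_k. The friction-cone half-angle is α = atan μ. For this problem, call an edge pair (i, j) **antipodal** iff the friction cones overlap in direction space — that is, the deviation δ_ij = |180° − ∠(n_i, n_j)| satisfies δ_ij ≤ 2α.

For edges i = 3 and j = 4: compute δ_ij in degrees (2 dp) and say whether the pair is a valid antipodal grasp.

δ = 126.70°, invalid

α = atan 0.4 = 21.80°;  2α = 43.60°
edge 3: e_3 = (-0.70, -1.17);  n_3 = (-0.8581, +0.5134)
edge 4: e_4 = (+0.73, -1.77);  n_4 = (-0.9245, -0.3813)
∠(n_3, n_4) = 53.30°
δ = |180° − 53.30°| = 126.70°
126.70° > 2α = 43.60°  →  invalid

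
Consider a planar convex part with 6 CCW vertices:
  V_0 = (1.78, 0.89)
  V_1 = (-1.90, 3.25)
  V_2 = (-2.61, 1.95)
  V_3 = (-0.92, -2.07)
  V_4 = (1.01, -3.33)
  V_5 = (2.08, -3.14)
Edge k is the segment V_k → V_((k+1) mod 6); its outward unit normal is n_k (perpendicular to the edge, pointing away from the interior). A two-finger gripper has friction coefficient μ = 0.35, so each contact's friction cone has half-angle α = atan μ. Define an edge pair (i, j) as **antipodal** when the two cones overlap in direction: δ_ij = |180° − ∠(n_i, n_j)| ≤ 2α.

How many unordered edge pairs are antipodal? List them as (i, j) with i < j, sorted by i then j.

count = 4; pairs: (0,2), (0,3), (1,5), (2,5)

α = atan 0.35 = 19.29°;  2α = 38.58°
n_0 = (+0.5398, +0.8418)
n_1 = (-0.8776, +0.4793)
n_2 = (-0.9219, -0.3875)
n_3 = (-0.5467, -0.8374)
n_4 = (+0.1748, -0.9846)
n_5 = (+0.9972, +0.0742)
  (0,1): δ = 85.97°  ·
  (0,2): δ = 34.53°  ✓
  (0,3): δ = 0.47°  ✓
  (0,4): δ = 42.74°  ·
  (0,5): δ = 126.93°  ·
  (1,2): δ = 128.56°  ·
  (1,3): δ = 94.50°  ·
  (1,4): δ = 51.29°  ·
  (1,5): δ = 32.90°  ✓
  (2,3): δ = 145.94°  ·
  (2,4): δ = 102.73°  ·
  (2,5): δ = 18.54°  ✓
  (3,4): δ = 136.79°  ·
  (3,5): δ = 52.60°  ·
  (4,5): δ = 95.81°  ·
antipodal pairs: 4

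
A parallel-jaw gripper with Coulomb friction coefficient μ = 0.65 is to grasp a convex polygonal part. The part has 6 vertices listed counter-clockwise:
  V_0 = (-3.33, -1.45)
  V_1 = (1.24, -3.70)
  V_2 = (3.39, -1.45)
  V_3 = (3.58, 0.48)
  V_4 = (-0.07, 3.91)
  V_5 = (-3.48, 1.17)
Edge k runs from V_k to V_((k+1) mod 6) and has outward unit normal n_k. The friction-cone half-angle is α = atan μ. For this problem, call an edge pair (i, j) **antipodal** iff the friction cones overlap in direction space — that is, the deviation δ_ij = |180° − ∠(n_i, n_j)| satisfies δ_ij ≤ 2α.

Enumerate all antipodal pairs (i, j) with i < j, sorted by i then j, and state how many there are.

α = atan 0.65 = 33.02°;  2α = 66.05°
n_0 = (-0.4417, -0.8972)
n_1 = (+0.7230, -0.6909)
n_2 = (+0.9952, -0.0980)
n_3 = (+0.6848, +0.7287)
n_4 = (-0.6264, +0.7795)
n_5 = (-0.9984, -0.0572)
  (0,1): δ = 107.49°  ·
  (0,2): δ = 69.41°  ·
  (0,3): δ = 17.01°  ✓
  (0,4): δ = 65.00°  ✓
  (0,5): δ = 119.49°  ·
  (1,2): δ = 141.92°  ·
  (1,3): δ = 89.52°  ·
  (1,4): δ = 7.52°  ✓
  (1,5): δ = 46.97°  ✓
  (2,3): δ = 127.60°  ·
  (2,4): δ = 45.60°  ✓
  (2,5): δ = 8.90°  ✓
  (3,4): δ = 98.00°  ·
  (3,5): δ = 43.50°  ✓
  (4,5): δ = 125.51°  ·
antipodal pairs: 7

count = 7; pairs: (0,3), (0,4), (1,4), (1,5), (2,4), (2,5), (3,5)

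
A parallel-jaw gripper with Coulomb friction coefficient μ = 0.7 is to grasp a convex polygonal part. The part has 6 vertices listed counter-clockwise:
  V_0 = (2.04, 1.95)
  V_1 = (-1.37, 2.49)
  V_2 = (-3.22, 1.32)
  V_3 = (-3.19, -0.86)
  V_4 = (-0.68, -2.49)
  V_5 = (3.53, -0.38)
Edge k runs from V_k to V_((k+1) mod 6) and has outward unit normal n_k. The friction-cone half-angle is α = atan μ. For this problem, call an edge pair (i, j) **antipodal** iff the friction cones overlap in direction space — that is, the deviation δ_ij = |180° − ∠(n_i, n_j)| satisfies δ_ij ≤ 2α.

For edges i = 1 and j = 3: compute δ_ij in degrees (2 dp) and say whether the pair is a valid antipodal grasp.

α = atan 0.7 = 34.99°;  2α = 69.98°
edge 1: e_1 = (-1.85, -1.17);  n_1 = (-0.5345, +0.8452)
edge 3: e_3 = (+2.51, -1.63);  n_3 = (-0.5446, -0.8387)
∠(n_1, n_3) = 114.69°
δ = |180° − 114.69°| = 65.31°
65.31° ≤ 2α = 69.98°  →  valid

δ = 65.31°, valid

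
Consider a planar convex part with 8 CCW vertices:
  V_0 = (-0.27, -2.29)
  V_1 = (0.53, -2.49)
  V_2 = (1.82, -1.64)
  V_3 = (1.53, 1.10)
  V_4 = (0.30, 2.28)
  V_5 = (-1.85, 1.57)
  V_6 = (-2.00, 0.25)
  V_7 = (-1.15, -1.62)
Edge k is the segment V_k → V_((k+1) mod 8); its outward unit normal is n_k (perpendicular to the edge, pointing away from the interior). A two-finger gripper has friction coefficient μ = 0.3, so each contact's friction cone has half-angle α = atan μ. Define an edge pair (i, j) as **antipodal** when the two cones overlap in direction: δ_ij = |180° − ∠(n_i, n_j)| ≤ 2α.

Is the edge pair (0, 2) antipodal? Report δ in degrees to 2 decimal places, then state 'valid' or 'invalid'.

α = atan 0.3 = 16.70°;  2α = 33.40°
edge 0: e_0 = (+0.80, -0.20);  n_0 = (-0.2425, -0.9701)
edge 2: e_2 = (-0.29, +2.74);  n_2 = (+0.9944, +0.1053)
∠(n_0, n_2) = 110.08°
δ = |180° − 110.08°| = 69.92°
69.92° > 2α = 33.40°  →  invalid

δ = 69.92°, invalid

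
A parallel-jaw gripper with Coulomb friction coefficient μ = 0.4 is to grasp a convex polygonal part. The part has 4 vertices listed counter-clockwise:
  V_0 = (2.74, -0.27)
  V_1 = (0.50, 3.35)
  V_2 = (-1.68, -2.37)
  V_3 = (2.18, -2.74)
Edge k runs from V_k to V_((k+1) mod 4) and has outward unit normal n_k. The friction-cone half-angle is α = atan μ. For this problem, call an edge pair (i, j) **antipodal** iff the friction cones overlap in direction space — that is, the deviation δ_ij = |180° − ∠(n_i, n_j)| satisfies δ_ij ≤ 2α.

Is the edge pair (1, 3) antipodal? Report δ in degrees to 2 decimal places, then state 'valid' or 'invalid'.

δ = 8.09°, valid

α = atan 0.4 = 21.80°;  2α = 43.60°
edge 1: e_1 = (-2.18, -5.72);  n_1 = (-0.9344, +0.3561)
edge 3: e_3 = (+0.56, +2.47);  n_3 = (+0.9752, -0.2211)
∠(n_1, n_3) = 171.91°
δ = |180° − 171.91°| = 8.09°
8.09° ≤ 2α = 43.60°  →  valid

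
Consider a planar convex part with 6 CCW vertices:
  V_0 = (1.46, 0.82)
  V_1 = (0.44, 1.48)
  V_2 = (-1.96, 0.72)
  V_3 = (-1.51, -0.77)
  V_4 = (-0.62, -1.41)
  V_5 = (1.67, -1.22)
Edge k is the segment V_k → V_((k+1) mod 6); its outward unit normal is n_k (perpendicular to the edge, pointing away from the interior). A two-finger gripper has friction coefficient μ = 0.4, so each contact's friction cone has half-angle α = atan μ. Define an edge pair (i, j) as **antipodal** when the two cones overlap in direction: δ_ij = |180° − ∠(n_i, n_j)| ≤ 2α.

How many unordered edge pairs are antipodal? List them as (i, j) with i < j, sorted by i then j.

count = 5; pairs: (0,2), (0,3), (0,4), (1,4), (2,5)

α = atan 0.4 = 21.80°;  2α = 43.60°
n_0 = (+0.5433, +0.8396)
n_1 = (-0.3019, +0.9533)
n_2 = (-0.9573, -0.2891)
n_3 = (-0.5838, -0.8119)
n_4 = (+0.0827, -0.9966)
n_5 = (+0.9947, +0.1024)
  (0,1): δ = 129.52°  ·
  (0,2): δ = 40.29°  ✓
  (0,3): δ = 2.81°  ✓
  (0,4): δ = 37.65°  ✓
  (0,5): δ = 128.78°  ·
  (1,2): δ = 90.77°  ·
  (1,3): δ = 53.29°  ·
  (1,4): δ = 12.83°  ✓
  (1,5): δ = 78.31°  ·
  (2,3): δ = 142.52°  ·
  (2,4): δ = 102.06°  ·
  (2,5): δ = 10.93°  ✓
  (3,4): δ = 139.54°  ·
  (3,5): δ = 48.40°  ·
  (4,5): δ = 88.87°  ·
antipodal pairs: 5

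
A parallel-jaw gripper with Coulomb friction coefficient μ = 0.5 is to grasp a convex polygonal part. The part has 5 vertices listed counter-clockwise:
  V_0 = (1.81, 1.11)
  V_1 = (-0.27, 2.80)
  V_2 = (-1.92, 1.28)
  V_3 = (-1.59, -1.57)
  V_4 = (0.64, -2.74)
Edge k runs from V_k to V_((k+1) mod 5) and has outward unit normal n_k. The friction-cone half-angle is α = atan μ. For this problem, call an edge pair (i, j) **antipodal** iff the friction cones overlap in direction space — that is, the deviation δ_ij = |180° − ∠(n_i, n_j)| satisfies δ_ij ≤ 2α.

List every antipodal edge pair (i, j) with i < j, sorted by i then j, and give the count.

count = 4; pairs: (0,2), (0,3), (1,4), (2,4)

α = atan 0.5 = 26.57°;  2α = 53.13°
n_0 = (+0.6306, +0.7761)
n_1 = (-0.6775, +0.7355)
n_2 = (-0.9934, -0.1150)
n_3 = (-0.4646, -0.8855)
n_4 = (+0.9568, -0.2908)
  (0,1): δ = 98.25°  ·
  (0,2): δ = 44.30°  ✓
  (0,3): δ = 11.41°  ✓
  (0,4): δ = 112.19°  ·
  (1,2): δ = 126.05°  ·
  (1,3): δ = 70.34°  ·
  (1,4): δ = 30.44°  ✓
  (2,3): δ = 124.29°  ·
  (2,4): δ = 23.51°  ✓
  (3,4): δ = 79.22°  ·
antipodal pairs: 4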